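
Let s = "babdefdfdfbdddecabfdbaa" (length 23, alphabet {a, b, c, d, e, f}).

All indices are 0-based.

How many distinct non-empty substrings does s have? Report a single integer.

250

rank→(start, suffix):
  0 → (22, 'a')
  1 → (21, 'aa')
  2 → (1, 'abdefdfdfbdddecabfdbaa')
  3 → (16, 'abfdbaa')
  4 → (20, 'baa')
  5 → (0, 'babdefdfdfbdddecabfdbaa')
  6 → (10, 'bdddecabfdbaa')
  7 → (2, 'bdefdfdfbdddecabfdbaa')
  8 → (17, 'bfdbaa')
  9 → (15, 'cabfdbaa')
  10 → (19, 'dbaa')
  11 → (11, 'dddecabfdbaa')
  12 → (12, 'ddecabfdbaa')
  13 → (13, 'decabfdbaa')
  14 → (3, 'defdfdfbdddecabfdbaa')
  15 → (8, 'dfbdddecabfdbaa')
  16 → (6, 'dfdfbdddecabfdbaa')
  17 → (14, 'ecabfdbaa')
  18 → (4, 'efdfdfbdddecabfdbaa')
  19 → (9, 'fbdddecabfdbaa')
  20 → (18, 'fdbaa')
  21 → (7, 'fdfbdddecabfdbaa')
  22 → (5, 'fdfdfbdddecabfdbaa')

SA = [22, 21, 1, 16, 20, 0, 10, 2, 17, 15, 19, 11, 12, 13, 3, 8, 6, 14, 4, 9, 18, 7, 5]
[i] adj suffixes → lcp
  [1] 22/21 → 1 ('a')
  [2] 21/1 → 1 ('a')
  [3] 1/16 → 2 ('ab')
  [4] 16/20 → 0 ('')
  [5] 20/0 → 2 ('ba')
  [6] 0/10 → 1 ('b')
  [7] 10/2 → 2 ('bd')
  [8] 2/17 → 1 ('b')
  [9] 17/15 → 0 ('')
  [10] 15/19 → 0 ('')
  [11] 19/11 → 1 ('d')
  [12] 11/12 → 2 ('dd')
  [13] 12/13 → 1 ('d')
  [14] 13/3 → 2 ('de')
  [15] 3/8 → 1 ('d')
  [16] 8/6 → 2 ('df')
  [17] 6/14 → 0 ('')
  [18] 14/4 → 1 ('e')
  [19] 4/9 → 0 ('')
  [20] 9/18 → 1 ('f')
  [21] 18/7 → 2 ('fd')
  [22] 7/5 → 3 ('fdf')

n(n+1)/2 = 23·24/2 = 276
Σ LCP = 0 + 1 + 1 + 2 + 0 + 2 + 1 + 2 + 1 + 0 + 0 + 1 + 2 + 1 + 2 + 1 + 2 + 0 + 1 + 0 + 1 + 2 + 3 = 26
distinct = 276 − 26 = 250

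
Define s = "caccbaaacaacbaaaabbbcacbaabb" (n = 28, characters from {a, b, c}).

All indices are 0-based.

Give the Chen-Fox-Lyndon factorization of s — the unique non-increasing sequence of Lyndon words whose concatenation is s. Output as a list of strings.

["c", "accb", "aaacaacb", "aaaabbbcacbaabb"]

emit factor 1: 'c' (i=0, period=1)
emit factor 2: 'accb' (i=1, period=4)
emit factor 3: 'aaacaacb' (i=5, period=8)
emit factor 4: 'aaaabbbcacbaabb' (i=13, period=15)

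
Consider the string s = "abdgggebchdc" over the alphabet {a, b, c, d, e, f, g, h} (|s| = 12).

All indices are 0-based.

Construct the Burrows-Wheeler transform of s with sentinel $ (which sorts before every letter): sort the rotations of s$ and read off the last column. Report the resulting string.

rank  rotation       last
    0  $abdgggebchdc  c
    1  abdgggebchdc$  $
    2  bchdc$abdggge  e
    3  bdgggebchdc$a  a
    4  c$abdgggebchd  d
    5  chdc$abdgggeb  b
    6  dc$abdgggebch  h
    7  dgggebchdc$ab  b
    8  ebchdc$abdggg  g
    9  gebchdc$abdgg  g
   10  ggebchdc$abdg  g
   11  gggebchdc$abd  d
   12  hdc$abdgggebc  c

c$eadbhbgggdc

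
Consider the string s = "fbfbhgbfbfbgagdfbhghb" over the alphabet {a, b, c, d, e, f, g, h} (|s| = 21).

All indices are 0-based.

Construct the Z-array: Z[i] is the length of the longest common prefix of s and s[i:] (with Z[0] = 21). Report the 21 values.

Z[0]=21
i=1: i≥r, start 0; Z[1]=0
i=2: i≥r, start 0; Z[2]=2 grow→box=[2,4)
i=3: min(r-i=1, Z[1]=0)=0; Z[3]=0
i=4: i≥r, start 0; Z[4]=0
i=5: i≥r, start 0; Z[5]=0
i=6: i≥r, start 0; Z[6]=0
i=7: i≥r, start 0; Z[7]=4 grow→box=[7,11)
i=8: min(r-i=3, Z[1]=0)=0; Z[8]=0
i=9: min(r-i=2, Z[2]=2)=2; Z[9]=2
i=10: min(r-i=1, Z[3]=0)=0; Z[10]=0
i=11: i≥r, start 0; Z[11]=0
i=12: i≥r, start 0; Z[12]=0
i=13: i≥r, start 0; Z[13]=0
i=14: i≥r, start 0; Z[14]=0
i=15: i≥r, start 0; Z[15]=2 grow→box=[15,17)
i=16: min(r-i=1, Z[1]=0)=0; Z[16]=0
i=17: i≥r, start 0; Z[17]=0
i=18: i≥r, start 0; Z[18]=0
i=19: i≥r, start 0; Z[19]=0
i=20: i≥r, start 0; Z[20]=0

[21, 0, 2, 0, 0, 0, 0, 4, 0, 2, 0, 0, 0, 0, 0, 2, 0, 0, 0, 0, 0]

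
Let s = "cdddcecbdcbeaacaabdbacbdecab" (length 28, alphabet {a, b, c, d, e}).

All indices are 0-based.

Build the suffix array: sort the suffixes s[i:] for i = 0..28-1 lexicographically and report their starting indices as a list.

sorted suffixes:
  #0 SA[0]=15  'aabdbacbdecab'
  #1 SA[1]=12  'aacaabdbacbdecab'
  #2 SA[2]=26  'ab'
  #3 SA[3]=16  'abdbacbdecab'
  #4 SA[4]=13  'acaabdbacbdecab'
  #5 SA[5]=20  'acbdecab'
  #6 SA[6]=27  'b'
  #7 SA[7]=19  'bacbdecab'
  #8 SA[8]=17  'bdbacbdecab'
  #9 SA[9]=7  'bdcbeaacaabdbacbdecab'
  #10 SA[10]=22  'bdecab'
  #11 SA[11]=10  'beaacaabdbacbdecab'
  #12 SA[12]=14  'caabdbacbdecab'
  #13 SA[13]=25  'cab'
  #14 SA[14]=6  'cbdcbeaacaabdbacbdecab'
  #15 SA[15]=21  'cbdecab'
  #16 SA[16]=9  'cbeaacaabdbacbdecab'
  #17 SA[17]=0  'cdddcecbdcbeaacaabdbacbdecab'
  #18 SA[18]=4  'cecbdcbeaacaabdbacbdecab'
  #19 SA[19]=18  'dbacbdecab'
  #20 SA[20]=8  'dcbeaacaabdbacbdecab'
  #21 SA[21]=3  'dcecbdcbeaacaabdbacbdecab'
  #22 SA[22]=2  'ddcecbdcbeaacaabdbacbdecab'
  #23 SA[23]=1  'dddcecbdcbeaacaabdbacbdecab'
  #24 SA[24]=23  'decab'
  #25 SA[25]=11  'eaacaabdbacbdecab'
  #26 SA[26]=24  'ecab'
  #27 SA[27]=5  'ecbdcbeaacaabdbacbdecab'

[15, 12, 26, 16, 13, 20, 27, 19, 17, 7, 22, 10, 14, 25, 6, 21, 9, 0, 4, 18, 8, 3, 2, 1, 23, 11, 24, 5]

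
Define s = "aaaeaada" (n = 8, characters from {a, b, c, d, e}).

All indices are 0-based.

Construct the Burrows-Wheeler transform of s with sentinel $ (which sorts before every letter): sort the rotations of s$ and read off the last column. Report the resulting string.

rank  rotation   last
    0  $aaaeaada  a
    1  a$aaaeaad  d
    2  aaaeaada$  $
    3  aada$aaae  e
    4  aaeaada$a  a
    5  ada$aaaea  a
    6  aeaada$aa  a
    7  da$aaaeaa  a
    8  eaada$aaa  a

ad$eaaaaa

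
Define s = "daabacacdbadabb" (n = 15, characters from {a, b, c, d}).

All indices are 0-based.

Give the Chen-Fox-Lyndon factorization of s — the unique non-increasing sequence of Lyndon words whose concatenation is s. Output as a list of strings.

emit factor 1: 'd' (i=0, period=1)
emit factor 2: 'aabacacdbadabb' (i=1, period=14)

["d", "aabacacdbadabb"]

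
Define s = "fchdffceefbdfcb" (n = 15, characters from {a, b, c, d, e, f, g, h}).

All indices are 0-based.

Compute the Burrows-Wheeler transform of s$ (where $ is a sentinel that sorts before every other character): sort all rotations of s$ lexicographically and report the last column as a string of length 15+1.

bcffffbhceedf$dc

rank  rotation          last
    0  $fchdffceefbdfcb  b
    1  b$fchdffceefbdfc  c
    2  bdfcb$fchdffceef  f
    3  cb$fchdffceefbdf  f
    4  ceefbdfcb$fchdff  f
    5  chdffceefbdfcb$f  f
    6  dfcb$fchdffceefb  b
    7  dffceefbdfcb$fch  h
    8  eefbdfcb$fchdffc  c
    9  efbdfcb$fchdffce  e
   10  fbdfcb$fchdffcee  e
   11  fcb$fchdffceefbd  d
   12  fceefbdfcb$fchdf  f
   13  fchdffceefbdfcb$  $
   14  ffceefbdfcb$fchd  d
   15  hdffceefbdfcb$fc  c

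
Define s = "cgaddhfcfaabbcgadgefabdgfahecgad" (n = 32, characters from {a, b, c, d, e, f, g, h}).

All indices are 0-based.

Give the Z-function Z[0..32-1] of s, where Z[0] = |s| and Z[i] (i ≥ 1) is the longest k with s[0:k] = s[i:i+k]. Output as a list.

[32, 0, 0, 0, 0, 0, 0, 1, 0, 0, 0, 0, 0, 4, 0, 0, 0, 0, 0, 0, 0, 0, 0, 0, 0, 0, 0, 0, 4, 0, 0, 0]

Z[0]=32
i=1: i≥r, start 0; Z[1]=0
i=2: i≥r, start 0; Z[2]=0
i=3: i≥r, start 0; Z[3]=0
i=4: i≥r, start 0; Z[4]=0
i=5: i≥r, start 0; Z[5]=0
i=6: i≥r, start 0; Z[6]=0
i=7: i≥r, start 0; Z[7]=1 scan→box=[7,8)
i=8: i≥r, start 0; Z[8]=0
i=9: i≥r, start 0; Z[9]=0
i=10: i≥r, start 0; Z[10]=0
i=11: i≥r, start 0; Z[11]=0
i=12: i≥r, start 0; Z[12]=0
i=13: i≥r, start 0; Z[13]=4 scan→box=[13,17)
i=14: min(r-i=3, Z[1]=0)=0; Z[14]=0
i=15: min(r-i=2, Z[2]=0)=0; Z[15]=0
i=16: min(r-i=1, Z[3]=0)=0; Z[16]=0
i=17: i≥r, start 0; Z[17]=0
i=18: i≥r, start 0; Z[18]=0
i=19: i≥r, start 0; Z[19]=0
i=20: i≥r, start 0; Z[20]=0
i=21: i≥r, start 0; Z[21]=0
i=22: i≥r, start 0; Z[22]=0
i=23: i≥r, start 0; Z[23]=0
i=24: i≥r, start 0; Z[24]=0
i=25: i≥r, start 0; Z[25]=0
i=26: i≥r, start 0; Z[26]=0
i=27: i≥r, start 0; Z[27]=0
i=28: i≥r, start 0; Z[28]=4 scan→box=[28,32)
i=29: min(r-i=3, Z[1]=0)=0; Z[29]=0
i=30: min(r-i=2, Z[2]=0)=0; Z[30]=0
i=31: min(r-i=1, Z[3]=0)=0; Z[31]=0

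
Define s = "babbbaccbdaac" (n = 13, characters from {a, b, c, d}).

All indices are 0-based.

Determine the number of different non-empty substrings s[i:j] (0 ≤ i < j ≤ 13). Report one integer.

79

rank | idx | suffix
   0 |  10 | aac
   1 |   1 | abbbaccbdaac
   2 |  11 | ac
   3 |   5 | accbdaac
   4 |   0 | babbbaccbdaac
   5 |   4 | baccbdaac
   6 |   3 | bbaccbdaac
   7 |   2 | bbbaccbdaac
   8 |   8 | bdaac
   9 |  12 | c
  10 |   7 | cbdaac
  11 |   6 | ccbdaac
  12 |   9 | daac

SA = [10, 1, 11, 5, 0, 4, 3, 2, 8, 12, 7, 6, 9]
[i] adj suffixes → lcp
  [1] 10/1 → 1 ('a')
  [2] 1/11 → 1 ('a')
  [3] 11/5 → 2 ('ac')
  [4] 5/0 → 0 ('')
  [5] 0/4 → 2 ('ba')
  [6] 4/3 → 1 ('b')
  [7] 3/2 → 2 ('bb')
  [8] 2/8 → 1 ('b')
  [9] 8/12 → 0 ('')
  [10] 12/7 → 1 ('c')
  [11] 7/6 → 1 ('c')
  [12] 6/9 → 0 ('')

n(n+1)/2 = 13·14/2 = 91
Σ LCP = 0 + 1 + 1 + 2 + 0 + 2 + 1 + 2 + 1 + 0 + 1 + 1 + 0 = 12
distinct = 91 − 12 = 79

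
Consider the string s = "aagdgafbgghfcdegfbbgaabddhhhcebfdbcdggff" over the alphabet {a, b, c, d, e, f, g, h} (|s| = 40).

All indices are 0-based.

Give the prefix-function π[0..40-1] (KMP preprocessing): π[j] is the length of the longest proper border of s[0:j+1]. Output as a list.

π[0] = 0
j=1 s[j]='a': π[1]=1 (border 'a')
j=2 s[j]='g': k: 1→0; π[2]=0 (border '')
j=3 s[j]='d': π[3]=0 (border '')
j=4 s[j]='g': π[4]=0 (border '')
j=5 s[j]='a': π[5]=1 (border 'a')
j=6 s[j]='f': k: 1→0; π[6]=0 (border '')
j=7 s[j]='b': π[7]=0 (border '')
j=8 s[j]='g': π[8]=0 (border '')
j=9 s[j]='g': π[9]=0 (border '')
j=10 s[j]='h': π[10]=0 (border '')
j=11 s[j]='f': π[11]=0 (border '')
j=12 s[j]='c': π[12]=0 (border '')
j=13 s[j]='d': π[13]=0 (border '')
j=14 s[j]='e': π[14]=0 (border '')
j=15 s[j]='g': π[15]=0 (border '')
j=16 s[j]='f': π[16]=0 (border '')
j=17 s[j]='b': π[17]=0 (border '')
j=18 s[j]='b': π[18]=0 (border '')
j=19 s[j]='g': π[19]=0 (border '')
j=20 s[j]='a': π[20]=1 (border 'a')
j=21 s[j]='a': π[21]=2 (border 'aa')
j=22 s[j]='b': k: 2→1→0; π[22]=0 (border '')
j=23 s[j]='d': π[23]=0 (border '')
j=24 s[j]='d': π[24]=0 (border '')
j=25 s[j]='h': π[25]=0 (border '')
j=26 s[j]='h': π[26]=0 (border '')
j=27 s[j]='h': π[27]=0 (border '')
j=28 s[j]='c': π[28]=0 (border '')
j=29 s[j]='e': π[29]=0 (border '')
j=30 s[j]='b': π[30]=0 (border '')
j=31 s[j]='f': π[31]=0 (border '')
j=32 s[j]='d': π[32]=0 (border '')
j=33 s[j]='b': π[33]=0 (border '')
j=34 s[j]='c': π[34]=0 (border '')
j=35 s[j]='d': π[35]=0 (border '')
j=36 s[j]='g': π[36]=0 (border '')
j=37 s[j]='g': π[37]=0 (border '')
j=38 s[j]='f': π[38]=0 (border '')
j=39 s[j]='f': π[39]=0 (border '')

[0, 1, 0, 0, 0, 1, 0, 0, 0, 0, 0, 0, 0, 0, 0, 0, 0, 0, 0, 0, 1, 2, 0, 0, 0, 0, 0, 0, 0, 0, 0, 0, 0, 0, 0, 0, 0, 0, 0, 0]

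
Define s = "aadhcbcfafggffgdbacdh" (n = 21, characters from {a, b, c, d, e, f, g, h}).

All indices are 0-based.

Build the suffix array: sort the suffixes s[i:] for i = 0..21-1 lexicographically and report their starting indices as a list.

[0, 17, 1, 8, 16, 5, 4, 18, 6, 15, 19, 2, 7, 12, 13, 9, 14, 11, 10, 20, 3]

sorted suffixes:
  #0 SA[0]=0  'aadhcbcfafggffgdbacdh'
  #1 SA[1]=17  'acdh'
  #2 SA[2]=1  'adhcbcfafggffgdbacdh'
  #3 SA[3]=8  'afggffgdbacdh'
  #4 SA[4]=16  'bacdh'
  #5 SA[5]=5  'bcfafggffgdbacdh'
  #6 SA[6]=4  'cbcfafggffgdbacdh'
  #7 SA[7]=18  'cdh'
  #8 SA[8]=6  'cfafggffgdbacdh'
  #9 SA[9]=15  'dbacdh'
  #10 SA[10]=19  'dh'
  #11 SA[11]=2  'dhcbcfafggffgdbacdh'
  #12 SA[12]=7  'fafggffgdbacdh'
  #13 SA[13]=12  'ffgdbacdh'
  #14 SA[14]=13  'fgdbacdh'
  #15 SA[15]=9  'fggffgdbacdh'
  #16 SA[16]=14  'gdbacdh'
  #17 SA[17]=11  'gffgdbacdh'
  #18 SA[18]=10  'ggffgdbacdh'
  #19 SA[19]=20  'h'
  #20 SA[20]=3  'hcbcfafggffgdbacdh'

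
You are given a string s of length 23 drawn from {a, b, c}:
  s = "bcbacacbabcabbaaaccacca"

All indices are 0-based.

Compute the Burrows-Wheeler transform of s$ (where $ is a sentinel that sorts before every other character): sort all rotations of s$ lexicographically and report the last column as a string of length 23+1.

acbacbbccabccaa$cbacabaa

rank  rotation                  last
    0  $bcbacacbabcabbaaaccacca  a
    1  a$bcbacacbabcabbaaaccacc  c
    2  aaaccacca$bcbacacbabcabb  b
    3  aaccacca$bcbacacbabcabba  a
    4  abbaaaccacca$bcbacacbabc  c
    5  abcabbaaaccacca$bcbacacb  b
    6  acacbabcabbaaaccacca$bcb  b
    7  acbabcabbaaaccacca$bcbac  c
    8  acca$bcbacacbabcabbaaacc  c
    9  accacca$bcbacacbabcabbaa  a
   10  baaaccacca$bcbacacbabcab  b
   11  babcabbaaaccacca$bcbacac  c
   12  bacacbabcabbaaaccacca$bc  c
   13  bbaaaccacca$bcbacacbabca  a
   14  bcabbaaaccacca$bcbacacba  a
   15  bcbacacbabcabbaaaccacca$  $
   16  ca$bcbacacbabcabbaaaccac  c
   17  cabbaaaccacca$bcbacacbab  b
   18  cacbabcabbaaaccacca$bcba  a
   19  cacca$bcbacacbabcabbaaac  c
   20  cbabcabbaaaccacca$bcbaca  a
   21  cbacacbabcabbaaaccacca$b  b
   22  cca$bcbacacbabcabbaaacca  a
   23  ccacca$bcbacacbabcabbaaa  a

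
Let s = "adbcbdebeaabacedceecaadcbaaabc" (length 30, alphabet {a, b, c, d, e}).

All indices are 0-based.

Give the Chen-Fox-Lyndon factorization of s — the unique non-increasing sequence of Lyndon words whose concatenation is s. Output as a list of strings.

["adbcbdebe", "aabacedceecaadcb", "aaabc"]

emit factor 1: 'adbcbdebe' (i=0, period=9)
emit factor 2: 'aabacedceecaadcb' (i=9, period=16)
emit factor 3: 'aaabc' (i=25, period=5)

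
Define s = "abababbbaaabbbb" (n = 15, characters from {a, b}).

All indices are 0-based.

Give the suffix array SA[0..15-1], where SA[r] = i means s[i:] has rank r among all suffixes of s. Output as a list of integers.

sorted suffixes:
  #0 SA[0]=8  'aaabbbb'
  #1 SA[1]=9  'aabbbb'
  #2 SA[2]=0  'abababbbaaabbbb'
  #3 SA[3]=2  'ababbbaaabbbb'
  #4 SA[4]=4  'abbbaaabbbb'
  #5 SA[5]=10  'abbbb'
  #6 SA[6]=14  'b'
  #7 SA[7]=7  'baaabbbb'
  #8 SA[8]=1  'bababbbaaabbbb'
  #9 SA[9]=3  'babbbaaabbbb'
  #10 SA[10]=13  'bb'
  #11 SA[11]=6  'bbaaabbbb'
  #12 SA[12]=12  'bbb'
  #13 SA[13]=5  'bbbaaabbbb'
  #14 SA[14]=11  'bbbb'

[8, 9, 0, 2, 4, 10, 14, 7, 1, 3, 13, 6, 12, 5, 11]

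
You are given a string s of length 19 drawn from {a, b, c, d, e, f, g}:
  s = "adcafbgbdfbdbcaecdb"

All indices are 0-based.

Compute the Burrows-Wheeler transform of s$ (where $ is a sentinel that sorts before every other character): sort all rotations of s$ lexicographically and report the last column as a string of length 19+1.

rank  rotation              last
    0  $adcafbgbdfbdbcaecdb  b
    1  adcafbgbdfbdbcaecdb$  $
    2  aecdb$adcafbgbdfbdbc  c
    3  afbgbdfbdbcaecdb$adc  c
    4  b$adcafbgbdfbdbcaecd  d
    5  bcaecdb$adcafbgbdfbd  d
    6  bdbcaecdb$adcafbgbdf  f
    7  bdfbdbcaecdb$adcafbg  g
    8  bgbdfbdbcaecdb$adcaf  f
    9  caecdb$adcafbgbdfbdb  b
   10  cafbgbdfbdbcaecdb$ad  d
   11  cdb$adcafbgbdfbdbcae  e
   12  db$adcafbgbdfbdbcaec  c
   13  dbcaecdb$adcafbgbdfb  b
   14  dcafbgbdfbdbcaecdb$a  a
   15  dfbdbcaecdb$adcafbgb  b
   16  ecdb$adcafbgbdfbdbca  a
   17  fbdbcaecdb$adcafbgbd  d
   18  fbgbdfbdbcaecdb$adca  a
   19  gbdfbdbcaecdb$adcafb  b

b$ccddfgfbdecbabadab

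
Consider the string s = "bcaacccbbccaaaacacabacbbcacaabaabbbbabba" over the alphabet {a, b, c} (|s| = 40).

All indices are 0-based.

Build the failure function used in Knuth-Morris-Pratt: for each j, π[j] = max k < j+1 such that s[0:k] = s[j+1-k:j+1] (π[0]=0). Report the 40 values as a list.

[0, 0, 0, 0, 0, 0, 0, 1, 1, 2, 0, 0, 0, 0, 0, 0, 0, 0, 0, 1, 0, 0, 1, 1, 2, 3, 0, 0, 0, 1, 0, 0, 1, 1, 1, 1, 0, 1, 1, 0]

π[0] = 0
j=1 s[j]='c': π[1]=0 (border '')
j=2 s[j]='a': π[2]=0 (border '')
j=3 s[j]='a': π[3]=0 (border '')
j=4 s[j]='c': π[4]=0 (border '')
j=5 s[j]='c': π[5]=0 (border '')
j=6 s[j]='c': π[6]=0 (border '')
j=7 s[j]='b': π[7]=1 (border 'b')
j=8 s[j]='b': k: 1→0; π[8]=1 (border 'b')
j=9 s[j]='c': π[9]=2 (border 'bc')
j=10 s[j]='c': k: 2→0; π[10]=0 (border '')
j=11 s[j]='a': π[11]=0 (border '')
j=12 s[j]='a': π[12]=0 (border '')
j=13 s[j]='a': π[13]=0 (border '')
j=14 s[j]='a': π[14]=0 (border '')
j=15 s[j]='c': π[15]=0 (border '')
j=16 s[j]='a': π[16]=0 (border '')
j=17 s[j]='c': π[17]=0 (border '')
j=18 s[j]='a': π[18]=0 (border '')
j=19 s[j]='b': π[19]=1 (border 'b')
j=20 s[j]='a': k: 1→0; π[20]=0 (border '')
j=21 s[j]='c': π[21]=0 (border '')
j=22 s[j]='b': π[22]=1 (border 'b')
j=23 s[j]='b': k: 1→0; π[23]=1 (border 'b')
j=24 s[j]='c': π[24]=2 (border 'bc')
j=25 s[j]='a': π[25]=3 (border 'bca')
j=26 s[j]='c': k: 3→0; π[26]=0 (border '')
j=27 s[j]='a': π[27]=0 (border '')
j=28 s[j]='a': π[28]=0 (border '')
j=29 s[j]='b': π[29]=1 (border 'b')
j=30 s[j]='a': k: 1→0; π[30]=0 (border '')
j=31 s[j]='a': π[31]=0 (border '')
j=32 s[j]='b': π[32]=1 (border 'b')
j=33 s[j]='b': k: 1→0; π[33]=1 (border 'b')
j=34 s[j]='b': k: 1→0; π[34]=1 (border 'b')
j=35 s[j]='b': k: 1→0; π[35]=1 (border 'b')
j=36 s[j]='a': k: 1→0; π[36]=0 (border '')
j=37 s[j]='b': π[37]=1 (border 'b')
j=38 s[j]='b': k: 1→0; π[38]=1 (border 'b')
j=39 s[j]='a': k: 1→0; π[39]=0 (border '')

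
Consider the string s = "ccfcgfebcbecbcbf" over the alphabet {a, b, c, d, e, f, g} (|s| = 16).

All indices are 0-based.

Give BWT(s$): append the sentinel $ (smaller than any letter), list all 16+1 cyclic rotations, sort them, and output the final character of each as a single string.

fecccebb$cffbbcgc

rank  rotation           last
    0  $ccfcgfebcbecbcbf  f
    1  bcbecbcbf$ccfcgfe  e
    2  bcbf$ccfcgfebcbec  c
    3  becbcbf$ccfcgfebc  c
    4  bf$ccfcgfebcbecbc  c
    5  cbcbf$ccfcgfebcbe  e
    6  cbecbcbf$ccfcgfeb  b
    7  cbf$ccfcgfebcbecb  b
    8  ccfcgfebcbecbcbf$  $
    9  cfcgfebcbecbcbf$c  c
   10  cgfebcbecbcbf$ccf  f
   11  ebcbecbcbf$ccfcgf  f
   12  ecbcbf$ccfcgfebcb  b
   13  f$ccfcgfebcbecbcb  b
   14  fcgfebcbecbcbf$cc  c
   15  febcbecbcbf$ccfcg  g
   16  gfebcbecbcbf$ccfc  c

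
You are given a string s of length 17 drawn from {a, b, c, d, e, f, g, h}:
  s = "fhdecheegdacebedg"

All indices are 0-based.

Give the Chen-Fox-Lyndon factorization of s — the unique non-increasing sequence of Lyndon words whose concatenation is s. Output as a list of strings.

["fh", "de", "cheegd", "acebedg"]

emit factor 1: 'fh' (i=0, period=2)
emit factor 2: 'de' (i=2, period=2)
emit factor 3: 'cheegd' (i=4, period=6)
emit factor 4: 'acebedg' (i=10, period=7)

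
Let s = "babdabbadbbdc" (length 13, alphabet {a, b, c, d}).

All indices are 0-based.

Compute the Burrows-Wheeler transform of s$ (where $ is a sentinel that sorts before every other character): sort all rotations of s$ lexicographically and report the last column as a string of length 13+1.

rank  rotation        last
    0  $babdabbadbbdc  c
    1  abbadbbdc$babd  d
    2  abdabbadbbdc$b  b
    3  adbbdc$babdabb  b
    4  babdabbadbbdc$  $
    5  badbbdc$babdab  b
    6  bbadbbdc$babda  a
    7  bbdc$babdabbad  d
    8  bdabbadbbdc$ba  a
    9  bdc$babdabbadb  b
   10  c$babdabbadbbd  d
   11  dabbadbbdc$bab  b
   12  dbbdc$babdabba  a
   13  dc$babdabbadbb  b

cdbb$badabdbab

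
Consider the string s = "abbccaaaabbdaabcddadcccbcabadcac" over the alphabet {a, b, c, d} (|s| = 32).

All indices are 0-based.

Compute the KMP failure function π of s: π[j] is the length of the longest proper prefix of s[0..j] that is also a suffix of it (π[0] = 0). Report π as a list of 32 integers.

π[0] = 0
j=1 s[j]='b': π[1]=0 (border '')
j=2 s[j]='b': π[2]=0 (border '')
j=3 s[j]='c': π[3]=0 (border '')
j=4 s[j]='c': π[4]=0 (border '')
j=5 s[j]='a': π[5]=1 (border 'a')
j=6 s[j]='a': k: 1→0; π[6]=1 (border 'a')
j=7 s[j]='a': k: 1→0; π[7]=1 (border 'a')
j=8 s[j]='a': k: 1→0; π[8]=1 (border 'a')
j=9 s[j]='b': π[9]=2 (border 'ab')
j=10 s[j]='b': π[10]=3 (border 'abb')
j=11 s[j]='d': k: 3→0; π[11]=0 (border '')
j=12 s[j]='a': π[12]=1 (border 'a')
j=13 s[j]='a': k: 1→0; π[13]=1 (border 'a')
j=14 s[j]='b': π[14]=2 (border 'ab')
j=15 s[j]='c': k: 2→0; π[15]=0 (border '')
j=16 s[j]='d': π[16]=0 (border '')
j=17 s[j]='d': π[17]=0 (border '')
j=18 s[j]='a': π[18]=1 (border 'a')
j=19 s[j]='d': k: 1→0; π[19]=0 (border '')
j=20 s[j]='c': π[20]=0 (border '')
j=21 s[j]='c': π[21]=0 (border '')
j=22 s[j]='c': π[22]=0 (border '')
j=23 s[j]='b': π[23]=0 (border '')
j=24 s[j]='c': π[24]=0 (border '')
j=25 s[j]='a': π[25]=1 (border 'a')
j=26 s[j]='b': π[26]=2 (border 'ab')
j=27 s[j]='a': k: 2→0; π[27]=1 (border 'a')
j=28 s[j]='d': k: 1→0; π[28]=0 (border '')
j=29 s[j]='c': π[29]=0 (border '')
j=30 s[j]='a': π[30]=1 (border 'a')
j=31 s[j]='c': k: 1→0; π[31]=0 (border '')

[0, 0, 0, 0, 0, 1, 1, 1, 1, 2, 3, 0, 1, 1, 2, 0, 0, 0, 1, 0, 0, 0, 0, 0, 0, 1, 2, 1, 0, 0, 1, 0]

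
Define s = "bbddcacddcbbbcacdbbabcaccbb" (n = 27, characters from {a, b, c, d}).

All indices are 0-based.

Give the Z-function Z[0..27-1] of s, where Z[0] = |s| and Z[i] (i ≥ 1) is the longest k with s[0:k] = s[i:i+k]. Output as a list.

Z[0]=27
i=1: i≥r, start 0; Z[1]=1 extend→box=[1,2)
i=2: i≥r, start 0; Z[2]=0
i=3: i≥r, start 0; Z[3]=0
i=4: i≥r, start 0; Z[4]=0
i=5: i≥r, start 0; Z[5]=0
i=6: i≥r, start 0; Z[6]=0
i=7: i≥r, start 0; Z[7]=0
i=8: i≥r, start 0; Z[8]=0
i=9: i≥r, start 0; Z[9]=0
i=10: i≥r, start 0; Z[10]=2 extend→box=[10,12)
i=11: min(r-i=1, Z[1]=1)=1; Z[11]=2 extend→box=[11,13)
i=12: min(r-i=1, Z[1]=1)=1; Z[12]=1
i=13: i≥r, start 0; Z[13]=0
i=14: i≥r, start 0; Z[14]=0
i=15: i≥r, start 0; Z[15]=0
i=16: i≥r, start 0; Z[16]=0
i=17: i≥r, start 0; Z[17]=2 extend→box=[17,19)
i=18: min(r-i=1, Z[1]=1)=1; Z[18]=1
i=19: i≥r, start 0; Z[19]=0
i=20: i≥r, start 0; Z[20]=1 extend→box=[20,21)
i=21: i≥r, start 0; Z[21]=0
i=22: i≥r, start 0; Z[22]=0
i=23: i≥r, start 0; Z[23]=0
i=24: i≥r, start 0; Z[24]=0
i=25: i≥r, start 0; Z[25]=2 extend→box=[25,27)
i=26: min(r-i=1, Z[1]=1)=1; Z[26]=1

[27, 1, 0, 0, 0, 0, 0, 0, 0, 0, 2, 2, 1, 0, 0, 0, 0, 2, 1, 0, 1, 0, 0, 0, 0, 2, 1]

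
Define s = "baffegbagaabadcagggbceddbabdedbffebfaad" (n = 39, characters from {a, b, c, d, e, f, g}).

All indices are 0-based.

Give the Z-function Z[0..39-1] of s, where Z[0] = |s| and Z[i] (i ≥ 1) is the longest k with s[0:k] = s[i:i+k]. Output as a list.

[39, 0, 0, 0, 0, 0, 2, 0, 0, 0, 0, 2, 0, 0, 0, 0, 0, 0, 0, 1, 0, 0, 0, 0, 2, 0, 1, 0, 0, 0, 1, 0, 0, 0, 1, 0, 0, 0, 0]

Z[0]=39
i=1: i≥r, start 0; Z[1]=0
i=2: i≥r, start 0; Z[2]=0
i=3: i≥r, start 0; Z[3]=0
i=4: i≥r, start 0; Z[4]=0
i=5: i≥r, start 0; Z[5]=0
i=6: i≥r, start 0; Z[6]=2 extend→box=[6,8)
i=7: min(r-i=1, Z[1]=0)=0; Z[7]=0
i=8: i≥r, start 0; Z[8]=0
i=9: i≥r, start 0; Z[9]=0
i=10: i≥r, start 0; Z[10]=0
i=11: i≥r, start 0; Z[11]=2 extend→box=[11,13)
i=12: min(r-i=1, Z[1]=0)=0; Z[12]=0
i=13: i≥r, start 0; Z[13]=0
i=14: i≥r, start 0; Z[14]=0
i=15: i≥r, start 0; Z[15]=0
i=16: i≥r, start 0; Z[16]=0
i=17: i≥r, start 0; Z[17]=0
i=18: i≥r, start 0; Z[18]=0
i=19: i≥r, start 0; Z[19]=1 extend→box=[19,20)
i=20: i≥r, start 0; Z[20]=0
i=21: i≥r, start 0; Z[21]=0
i=22: i≥r, start 0; Z[22]=0
i=23: i≥r, start 0; Z[23]=0
i=24: i≥r, start 0; Z[24]=2 extend→box=[24,26)
i=25: min(r-i=1, Z[1]=0)=0; Z[25]=0
i=26: i≥r, start 0; Z[26]=1 extend→box=[26,27)
i=27: i≥r, start 0; Z[27]=0
i=28: i≥r, start 0; Z[28]=0
i=29: i≥r, start 0; Z[29]=0
i=30: i≥r, start 0; Z[30]=1 extend→box=[30,31)
i=31: i≥r, start 0; Z[31]=0
i=32: i≥r, start 0; Z[32]=0
i=33: i≥r, start 0; Z[33]=0
i=34: i≥r, start 0; Z[34]=1 extend→box=[34,35)
i=35: i≥r, start 0; Z[35]=0
i=36: i≥r, start 0; Z[36]=0
i=37: i≥r, start 0; Z[37]=0
i=38: i≥r, start 0; Z[38]=0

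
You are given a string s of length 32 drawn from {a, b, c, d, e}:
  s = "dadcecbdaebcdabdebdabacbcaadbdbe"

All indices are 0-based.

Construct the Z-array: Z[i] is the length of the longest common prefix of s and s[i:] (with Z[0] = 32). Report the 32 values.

[32, 0, 1, 0, 0, 0, 0, 2, 0, 0, 0, 0, 2, 0, 0, 1, 0, 0, 2, 0, 0, 0, 0, 0, 0, 0, 0, 1, 0, 1, 0, 0]

Z[0]=32
i=1: fresh scan; Z[1]=0
i=2: fresh scan; Z[2]=1 grow→box=[2,3)
i=3: fresh scan; Z[3]=0
i=4: fresh scan; Z[4]=0
i=5: fresh scan; Z[5]=0
i=6: fresh scan; Z[6]=0
i=7: fresh scan; Z[7]=2 grow→box=[7,9)
i=8: min(r-i=1, Z[1]=0)=0; Z[8]=0
i=9: fresh scan; Z[9]=0
i=10: fresh scan; Z[10]=0
i=11: fresh scan; Z[11]=0
i=12: fresh scan; Z[12]=2 grow→box=[12,14)
i=13: min(r-i=1, Z[1]=0)=0; Z[13]=0
i=14: fresh scan; Z[14]=0
i=15: fresh scan; Z[15]=1 grow→box=[15,16)
i=16: fresh scan; Z[16]=0
i=17: fresh scan; Z[17]=0
i=18: fresh scan; Z[18]=2 grow→box=[18,20)
i=19: min(r-i=1, Z[1]=0)=0; Z[19]=0
i=20: fresh scan; Z[20]=0
i=21: fresh scan; Z[21]=0
i=22: fresh scan; Z[22]=0
i=23: fresh scan; Z[23]=0
i=24: fresh scan; Z[24]=0
i=25: fresh scan; Z[25]=0
i=26: fresh scan; Z[26]=0
i=27: fresh scan; Z[27]=1 grow→box=[27,28)
i=28: fresh scan; Z[28]=0
i=29: fresh scan; Z[29]=1 grow→box=[29,30)
i=30: fresh scan; Z[30]=0
i=31: fresh scan; Z[31]=0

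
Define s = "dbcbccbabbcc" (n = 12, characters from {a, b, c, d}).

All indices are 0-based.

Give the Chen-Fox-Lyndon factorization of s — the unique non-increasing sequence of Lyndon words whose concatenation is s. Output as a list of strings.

emit factor 1: 'd' (i=0, period=1)
emit factor 2: 'bcbcc' (i=1, period=5)
emit factor 3: 'b' (i=6, period=1)
emit factor 4: 'abbcc' (i=7, period=5)

["d", "bcbcc", "b", "abbcc"]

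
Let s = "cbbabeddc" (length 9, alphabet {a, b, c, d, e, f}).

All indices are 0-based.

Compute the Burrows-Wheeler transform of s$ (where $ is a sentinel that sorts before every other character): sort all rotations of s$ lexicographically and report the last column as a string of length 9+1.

cbbcad$deb

rank  rotation    last
    0  $cbbabeddc  c
    1  abeddc$cbb  b
    2  babeddc$cb  b
    3  bbabeddc$c  c
    4  beddc$cbba  a
    5  c$cbbabedd  d
    6  cbbabeddc$  $
    7  dc$cbbabed  d
    8  ddc$cbbabe  e
    9  eddc$cbbab  b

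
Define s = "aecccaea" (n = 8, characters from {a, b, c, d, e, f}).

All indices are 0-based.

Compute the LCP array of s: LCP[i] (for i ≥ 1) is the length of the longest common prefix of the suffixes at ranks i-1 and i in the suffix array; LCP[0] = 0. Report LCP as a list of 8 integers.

sorted suffixes:
  #0 SA[0]=7  'a'
  #1 SA[1]=5  'aea'
  #2 SA[2]=0  'aecccaea'
  #3 SA[3]=4  'caea'
  #4 SA[4]=3  'ccaea'
  #5 SA[5]=2  'cccaea'
  #6 SA[6]=6  'ea'
  #7 SA[7]=1  'ecccaea'

SA = [7, 5, 0, 4, 3, 2, 6, 1]
rank  pair      lcp
   1  s[7:],s[5:]  1  'a'
   2  s[5:],s[0:]  2  'ae'
   3  s[0:],s[4:]  0  ''
   4  s[4:],s[3:]  1  'c'
   5  s[3:],s[2:]  2  'cc'
   6  s[2:],s[6:]  0  ''
   7  s[6:],s[1:]  1  'e'

[0, 1, 2, 0, 1, 2, 0, 1]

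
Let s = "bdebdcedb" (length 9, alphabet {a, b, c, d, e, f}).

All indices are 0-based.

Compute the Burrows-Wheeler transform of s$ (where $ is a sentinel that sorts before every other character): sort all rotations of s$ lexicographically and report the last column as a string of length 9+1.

bde$debbdc

rank  rotation    last
    0  $bdebdcedb  b
    1  b$bdebdced  d
    2  bdcedb$bde  e
    3  bdebdcedb$  $
    4  cedb$bdebd  d
    5  db$bdebdce  e
    6  dcedb$bdeb  b
    7  debdcedb$b  b
    8  ebdcedb$bd  d
    9  edb$bdebdc  c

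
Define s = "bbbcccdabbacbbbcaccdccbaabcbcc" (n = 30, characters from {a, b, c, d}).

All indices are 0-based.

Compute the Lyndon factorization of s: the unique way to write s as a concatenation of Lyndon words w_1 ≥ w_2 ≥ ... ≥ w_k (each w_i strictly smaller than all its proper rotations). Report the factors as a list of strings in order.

emit factor 1: 'bbbcccd' (i=0, period=7)
emit factor 2: 'abbacbbbcaccdccb' (i=7, period=16)
emit factor 3: 'aabcbcc' (i=23, period=7)

["bbbcccd", "abbacbbbcaccdccb", "aabcbcc"]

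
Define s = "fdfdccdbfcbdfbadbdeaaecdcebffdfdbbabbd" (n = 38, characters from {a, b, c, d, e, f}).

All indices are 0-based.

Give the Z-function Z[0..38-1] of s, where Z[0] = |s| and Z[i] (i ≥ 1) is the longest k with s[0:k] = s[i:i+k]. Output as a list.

[38, 0, 2, 0, 0, 0, 0, 0, 1, 0, 0, 0, 1, 0, 0, 0, 0, 0, 0, 0, 0, 0, 0, 0, 0, 0, 0, 1, 4, 0, 2, 0, 0, 0, 0, 0, 0, 0]

Z[0]=38
i=1: fresh scan; Z[1]=0
i=2: fresh scan; Z[2]=2 grow→box=[2,4)
i=3: min(r-i=1, Z[1]=0)=0; Z[3]=0
i=4: fresh scan; Z[4]=0
i=5: fresh scan; Z[5]=0
i=6: fresh scan; Z[6]=0
i=7: fresh scan; Z[7]=0
i=8: fresh scan; Z[8]=1 grow→box=[8,9)
i=9: fresh scan; Z[9]=0
i=10: fresh scan; Z[10]=0
i=11: fresh scan; Z[11]=0
i=12: fresh scan; Z[12]=1 grow→box=[12,13)
i=13: fresh scan; Z[13]=0
i=14: fresh scan; Z[14]=0
i=15: fresh scan; Z[15]=0
i=16: fresh scan; Z[16]=0
i=17: fresh scan; Z[17]=0
i=18: fresh scan; Z[18]=0
i=19: fresh scan; Z[19]=0
i=20: fresh scan; Z[20]=0
i=21: fresh scan; Z[21]=0
i=22: fresh scan; Z[22]=0
i=23: fresh scan; Z[23]=0
i=24: fresh scan; Z[24]=0
i=25: fresh scan; Z[25]=0
i=26: fresh scan; Z[26]=0
i=27: fresh scan; Z[27]=1 grow→box=[27,28)
i=28: fresh scan; Z[28]=4 grow→box=[28,32)
i=29: min(r-i=3, Z[1]=0)=0; Z[29]=0
i=30: min(r-i=2, Z[2]=2)=2; Z[30]=2
i=31: min(r-i=1, Z[3]=0)=0; Z[31]=0
i=32: fresh scan; Z[32]=0
i=33: fresh scan; Z[33]=0
i=34: fresh scan; Z[34]=0
i=35: fresh scan; Z[35]=0
i=36: fresh scan; Z[36]=0
i=37: fresh scan; Z[37]=0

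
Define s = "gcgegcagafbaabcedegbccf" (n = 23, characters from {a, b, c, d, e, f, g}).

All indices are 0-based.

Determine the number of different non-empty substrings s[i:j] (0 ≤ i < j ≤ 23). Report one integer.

257

rank | idx | suffix
   0 |  11 | aabcedegbccf
   1 |  12 | abcedegbccf
   2 |   8 | afbaabcedegbccf
   3 |   6 | agafbaabcedegbccf
   4 |  10 | baabcedegbccf
   5 |  19 | bccf
   6 |  13 | bcedegbccf
   7 |   5 | cagafbaabcedegbccf
   8 |  20 | ccf
   9 |  14 | cedegbccf
  10 |  21 | cf
  11 |   1 | cgegcagafbaabcedegbccf
  12 |  16 | degbccf
  13 |  15 | edegbccf
  14 |  17 | egbccf
  15 |   3 | egcagafbaabcedegbccf
  16 |  22 | f
  17 |   9 | fbaabcedegbccf
  18 |   7 | gafbaabcedegbccf
  19 |  18 | gbccf
  20 |   4 | gcagafbaabcedegbccf
  21 |   0 | gcgegcagafbaabcedegbccf
  22 |   2 | gegcagafbaabcedegbccf

SA = [11, 12, 8, 6, 10, 19, 13, 5, 20, 14, 21, 1, 16, 15, 17, 3, 22, 9, 7, 18, 4, 0, 2]
rank  pair      lcp
   1  s[11:],s[12:]  1  'a'
   2  s[12:],s[8:]  1  'a'
   3  s[8:],s[6:]  1  'a'
   4  s[6:],s[10:]  0  ''
   5  s[10:],s[19:]  1  'b'
   6  s[19:],s[13:]  2  'bc'
   7  s[13:],s[5:]  0  ''
   8  s[5:],s[20:]  1  'c'
   9  s[20:],s[14:]  1  'c'
  10  s[14:],s[21:]  1  'c'
  11  s[21:],s[1:]  1  'c'
  12  s[1:],s[16:]  0  ''
  13  s[16:],s[15:]  0  ''
  14  s[15:],s[17:]  1  'e'
  15  s[17:],s[3:]  2  'eg'
  16  s[3:],s[22:]  0  ''
  17  s[22:],s[9:]  1  'f'
  18  s[9:],s[7:]  0  ''
  19  s[7:],s[18:]  1  'g'
  20  s[18:],s[4:]  1  'g'
  21  s[4:],s[0:]  2  'gc'
  22  s[0:],s[2:]  1  'g'

n(n+1)/2 = 23·24/2 = 276
Σ LCP = 0 + 1 + 1 + 1 + 0 + 1 + 2 + 0 + 1 + 1 + 1 + 1 + 0 + 0 + 1 + 2 + 0 + 1 + 0 + 1 + 1 + 2 + 1 = 19
distinct = 276 − 19 = 257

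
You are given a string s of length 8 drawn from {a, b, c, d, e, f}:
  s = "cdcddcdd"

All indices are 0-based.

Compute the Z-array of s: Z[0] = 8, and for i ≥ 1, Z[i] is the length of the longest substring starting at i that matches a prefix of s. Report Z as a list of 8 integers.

Z[0]=8
i=1: outside box; Z[1]=0
i=2: outside box; Z[2]=2 grow→box=[2,4)
i=3: min(r-i=1, Z[1]=0)=0; Z[3]=0
i=4: outside box; Z[4]=0
i=5: outside box; Z[5]=2 grow→box=[5,7)
i=6: min(r-i=1, Z[1]=0)=0; Z[6]=0
i=7: outside box; Z[7]=0

[8, 0, 2, 0, 0, 2, 0, 0]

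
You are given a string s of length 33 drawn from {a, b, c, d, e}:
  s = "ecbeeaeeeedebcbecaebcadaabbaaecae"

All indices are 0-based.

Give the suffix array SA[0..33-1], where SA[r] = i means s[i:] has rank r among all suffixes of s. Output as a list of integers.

[23, 27, 24, 21, 31, 17, 28, 5, 26, 25, 19, 12, 14, 2, 20, 30, 16, 13, 1, 22, 10, 32, 4, 18, 11, 29, 15, 0, 9, 3, 8, 7, 6]

rank→(start, suffix):
  0 → (23, 'aabbaaecae')
  1 → (27, 'aaecae')
  2 → (24, 'abbaaecae')
  3 → (21, 'adaabbaaecae')
  4 → (31, 'ae')
  5 → (17, 'aebcadaabbaaecae')
  6 → (28, 'aecae')
  7 → (5, 'aeeeedebcbecaebcadaabbaaecae')
  8 → (26, 'baaecae')
  9 → (25, 'bbaaecae')
  10 → (19, 'bcadaabbaaecae')
  11 → (12, 'bcbecaebcadaabbaaecae')
  12 → (14, 'becaebcadaabbaaecae')
  13 → (2, 'beeaeeeedebcbecaebcadaabbaaecae')
  14 → (20, 'cadaabbaaecae')
  15 → (30, 'cae')
  16 → (16, 'caebcadaabbaaecae')
  17 → (13, 'cbecaebcadaabbaaecae')
  18 → (1, 'cbeeaeeeedebcbecaebcadaabbaaecae')
  19 → (22, 'daabbaaecae')
  20 → (10, 'debcbecaebcadaabbaaecae')
  21 → (32, 'e')
  22 → (4, 'eaeeeedebcbecaebcadaabbaaecae')
  23 → (18, 'ebcadaabbaaecae')
  24 → (11, 'ebcbecaebcadaabbaaecae')
  25 → (29, 'ecae')
  26 → (15, 'ecaebcadaabbaaecae')
  27 → (0, 'ecbeeaeeeedebcbecaebcadaabbaaecae')
  28 → (9, 'edebcbecaebcadaabbaaecae')
  29 → (3, 'eeaeeeedebcbecaebcadaabbaaecae')
  30 → (8, 'eedebcbecaebcadaabbaaecae')
  31 → (7, 'eeedebcbecaebcadaabbaaecae')
  32 → (6, 'eeeedebcbecaebcadaabbaaecae')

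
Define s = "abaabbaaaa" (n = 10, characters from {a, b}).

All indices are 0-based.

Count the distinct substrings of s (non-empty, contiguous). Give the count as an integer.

sorted suffixes:
  #0 SA[0]=9  'a'
  #1 SA[1]=8  'aa'
  #2 SA[2]=7  'aaa'
  #3 SA[3]=6  'aaaa'
  #4 SA[4]=2  'aabbaaaa'
  #5 SA[5]=0  'abaabbaaaa'
  #6 SA[6]=3  'abbaaaa'
  #7 SA[7]=5  'baaaa'
  #8 SA[8]=1  'baabbaaaa'
  #9 SA[9]=4  'bbaaaa'

SA = [9, 8, 7, 6, 2, 0, 3, 5, 1, 4]
rank  pair      lcp
   1  s[9:],s[8:]  1  'a'
   2  s[8:],s[7:]  2  'aa'
   3  s[7:],s[6:]  3  'aaa'
   4  s[6:],s[2:]  2  'aa'
   5  s[2:],s[0:]  1  'a'
   6  s[0:],s[3:]  2  'ab'
   7  s[3:],s[5:]  0  ''
   8  s[5:],s[1:]  3  'baa'
   9  s[1:],s[4:]  1  'b'

n(n+1)/2 = 10·11/2 = 55
Σ LCP = 0 + 1 + 2 + 3 + 2 + 1 + 2 + 0 + 3 + 1 = 15
distinct = 55 − 15 = 40

40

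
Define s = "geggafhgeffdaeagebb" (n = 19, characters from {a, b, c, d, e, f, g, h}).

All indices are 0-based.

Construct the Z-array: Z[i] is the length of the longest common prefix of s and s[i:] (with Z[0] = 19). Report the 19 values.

[19, 0, 1, 1, 0, 0, 0, 2, 0, 0, 0, 0, 0, 0, 0, 2, 0, 0, 0]

Z[0]=19
i=1: i≥r, start 0; Z[1]=0
i=2: i≥r, start 0; Z[2]=1 grow→box=[2,3)
i=3: i≥r, start 0; Z[3]=1 grow→box=[3,4)
i=4: i≥r, start 0; Z[4]=0
i=5: i≥r, start 0; Z[5]=0
i=6: i≥r, start 0; Z[6]=0
i=7: i≥r, start 0; Z[7]=2 grow→box=[7,9)
i=8: min(r-i=1, Z[1]=0)=0; Z[8]=0
i=9: i≥r, start 0; Z[9]=0
i=10: i≥r, start 0; Z[10]=0
i=11: i≥r, start 0; Z[11]=0
i=12: i≥r, start 0; Z[12]=0
i=13: i≥r, start 0; Z[13]=0
i=14: i≥r, start 0; Z[14]=0
i=15: i≥r, start 0; Z[15]=2 grow→box=[15,17)
i=16: min(r-i=1, Z[1]=0)=0; Z[16]=0
i=17: i≥r, start 0; Z[17]=0
i=18: i≥r, start 0; Z[18]=0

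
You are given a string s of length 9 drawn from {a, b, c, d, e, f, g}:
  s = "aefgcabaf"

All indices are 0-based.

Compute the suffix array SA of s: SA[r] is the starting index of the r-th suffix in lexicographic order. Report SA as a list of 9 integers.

rank | idx | suffix
   0 |   5 | abaf
   1 |   0 | aefgcabaf
   2 |   7 | af
   3 |   6 | baf
   4 |   4 | cabaf
   5 |   1 | efgcabaf
   6 |   8 | f
   7 |   2 | fgcabaf
   8 |   3 | gcabaf

[5, 0, 7, 6, 4, 1, 8, 2, 3]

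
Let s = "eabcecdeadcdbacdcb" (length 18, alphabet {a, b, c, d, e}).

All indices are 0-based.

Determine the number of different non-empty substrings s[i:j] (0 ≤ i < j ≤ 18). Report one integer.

154

rank→(start, suffix):
  0 → (1, 'abcecdeadcdbacdcb')
  1 → (13, 'acdcb')
  2 → (8, 'adcdbacdcb')
  3 → (17, 'b')
  4 → (12, 'bacdcb')
  5 → (2, 'bcecdeadcdbacdcb')
  6 → (16, 'cb')
  7 → (10, 'cdbacdcb')
  8 → (14, 'cdcb')
  9 → (5, 'cdeadcdbacdcb')
  10 → (3, 'cecdeadcdbacdcb')
  11 → (11, 'dbacdcb')
  12 → (15, 'dcb')
  13 → (9, 'dcdbacdcb')
  14 → (6, 'deadcdbacdcb')
  15 → (0, 'eabcecdeadcdbacdcb')
  16 → (7, 'eadcdbacdcb')
  17 → (4, 'ecdeadcdbacdcb')

SA = [1, 13, 8, 17, 12, 2, 16, 10, 14, 5, 3, 11, 15, 9, 6, 0, 7, 4]
[i] adj suffixes → lcp
  [1] 1/13 → 1 ('a')
  [2] 13/8 → 1 ('a')
  [3] 8/17 → 0 ('')
  [4] 17/12 → 1 ('b')
  [5] 12/2 → 1 ('b')
  [6] 2/16 → 0 ('')
  [7] 16/10 → 1 ('c')
  [8] 10/14 → 2 ('cd')
  [9] 14/5 → 2 ('cd')
  [10] 5/3 → 1 ('c')
  [11] 3/11 → 0 ('')
  [12] 11/15 → 1 ('d')
  [13] 15/9 → 2 ('dc')
  [14] 9/6 → 1 ('d')
  [15] 6/0 → 0 ('')
  [16] 0/7 → 2 ('ea')
  [17] 7/4 → 1 ('e')

n(n+1)/2 = 18·19/2 = 171
Σ LCP = 0 + 1 + 1 + 0 + 1 + 1 + 0 + 1 + 2 + 2 + 1 + 0 + 1 + 2 + 1 + 0 + 2 + 1 = 17
distinct = 171 − 17 = 154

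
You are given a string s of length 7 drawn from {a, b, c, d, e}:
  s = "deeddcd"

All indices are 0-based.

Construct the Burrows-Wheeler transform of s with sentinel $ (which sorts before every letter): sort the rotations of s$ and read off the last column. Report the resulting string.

rank  rotation  last
    0  $deeddcd  d
    1  cd$deedd  d
    2  d$deeddc  c
    3  dcd$deed  d
    4  ddcd$dee  e
    5  deeddcd$  $
    6  eddcd$de  e
    7  eeddcd$d  d

ddcde$ed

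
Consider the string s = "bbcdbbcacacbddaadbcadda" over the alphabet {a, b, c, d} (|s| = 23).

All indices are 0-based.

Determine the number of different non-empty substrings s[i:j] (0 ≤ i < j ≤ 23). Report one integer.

rank→(start, suffix):
  0 → (22, 'a')
  1 → (14, 'aadbcadda')
  2 → (7, 'acacbddaadbcadda')
  3 → (9, 'acbddaadbcadda')
  4 → (15, 'adbcadda')
  5 → (19, 'adda')
  6 → (4, 'bbcacacbddaadbcadda')
  7 → (0, 'bbcdbbcacacbddaadbcadda')
  8 → (5, 'bcacacbddaadbcadda')
  9 → (17, 'bcadda')
  10 → (1, 'bcdbbcacacbddaadbcadda')
  11 → (11, 'bddaadbcadda')
  12 → (6, 'cacacbddaadbcadda')
  13 → (8, 'cacbddaadbcadda')
  14 → (18, 'cadda')
  15 → (10, 'cbddaadbcadda')
  16 → (2, 'cdbbcacacbddaadbcadda')
  17 → (21, 'da')
  18 → (13, 'daadbcadda')
  19 → (3, 'dbbcacacbddaadbcadda')
  20 → (16, 'dbcadda')
  21 → (20, 'dda')
  22 → (12, 'ddaadbcadda')

SA = [22, 14, 7, 9, 15, 19, 4, 0, 5, 17, 1, 11, 6, 8, 18, 10, 2, 21, 13, 3, 16, 20, 12]
i: (SA[i-1],SA[i]) lcp shared
  1: (22,14) 1 'a'
  2: (14,7) 1 'a'
  3: (7,9) 2 'ac'
  4: (9,15) 1 'a'
  5: (15,19) 2 'ad'
  6: (19,4) 0 ''
  7: (4,0) 3 'bbc'
  8: (0,5) 1 'b'
  9: (5,17) 3 'bca'
  10: (17,1) 2 'bc'
  11: (1,11) 1 'b'
  12: (11,6) 0 ''
  13: (6,8) 3 'cac'
  14: (8,18) 2 'ca'
  15: (18,10) 1 'c'
  16: (10,2) 1 'c'
  17: (2,21) 0 ''
  18: (21,13) 2 'da'
  19: (13,3) 1 'd'
  20: (3,16) 2 'db'
  21: (16,20) 1 'd'
  22: (20,12) 3 'dda'

n(n+1)/2 = 23·24/2 = 276
Σ LCP = 0 + 1 + 1 + 2 + 1 + 2 + 0 + 3 + 1 + 3 + 2 + 1 + 0 + 3 + 2 + 1 + 1 + 0 + 2 + 1 + 2 + 1 + 3 = 33
distinct = 276 − 33 = 243

243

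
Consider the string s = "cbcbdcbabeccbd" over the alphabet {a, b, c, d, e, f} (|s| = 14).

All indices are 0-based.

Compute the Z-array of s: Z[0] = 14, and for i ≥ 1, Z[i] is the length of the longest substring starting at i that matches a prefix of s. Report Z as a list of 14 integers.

Z[0]=14
i=1: i≥r, start 0; Z[1]=0
i=2: i≥r, start 0; Z[2]=2 grow→box=[2,4)
i=3: min(r-i=1, Z[1]=0)=0; Z[3]=0
i=4: i≥r, start 0; Z[4]=0
i=5: i≥r, start 0; Z[5]=2 grow→box=[5,7)
i=6: min(r-i=1, Z[1]=0)=0; Z[6]=0
i=7: i≥r, start 0; Z[7]=0
i=8: i≥r, start 0; Z[8]=0
i=9: i≥r, start 0; Z[9]=0
i=10: i≥r, start 0; Z[10]=1 grow→box=[10,11)
i=11: i≥r, start 0; Z[11]=2 grow→box=[11,13)
i=12: min(r-i=1, Z[1]=0)=0; Z[12]=0
i=13: i≥r, start 0; Z[13]=0

[14, 0, 2, 0, 0, 2, 0, 0, 0, 0, 1, 2, 0, 0]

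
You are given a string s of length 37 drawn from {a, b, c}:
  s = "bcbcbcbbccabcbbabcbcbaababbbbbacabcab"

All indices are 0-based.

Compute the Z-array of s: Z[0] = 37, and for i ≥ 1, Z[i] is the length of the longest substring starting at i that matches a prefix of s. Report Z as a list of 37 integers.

Z[0]=37
i=1: outside box; Z[1]=0
i=2: outside box; Z[2]=5 extend→box=[2,7)
i=3: min(r-i=4, Z[1]=0)=0; Z[3]=0
i=4: min(r-i=3, Z[2]=5)=3; Z[4]=3
i=5: min(r-i=2, Z[3]=0)=0; Z[5]=0
i=6: min(r-i=1, Z[4]=3)=1; Z[6]=1
i=7: outside box; Z[7]=2 extend→box=[7,9)
i=8: min(r-i=1, Z[1]=0)=0; Z[8]=0
i=9: outside box; Z[9]=0
i=10: outside box; Z[10]=0
i=11: outside box; Z[11]=3 extend→box=[11,14)
i=12: min(r-i=2, Z[1]=0)=0; Z[12]=0
i=13: min(r-i=1, Z[2]=5)=1; Z[13]=1
i=14: outside box; Z[14]=1 extend→box=[14,15)
i=15: outside box; Z[15]=0
i=16: outside box; Z[16]=5 extend→box=[16,21)
i=17: min(r-i=4, Z[1]=0)=0; Z[17]=0
i=18: min(r-i=3, Z[2]=5)=3; Z[18]=3
i=19: min(r-i=2, Z[3]=0)=0; Z[19]=0
i=20: min(r-i=1, Z[4]=3)=1; Z[20]=1
i=21: outside box; Z[21]=0
i=22: outside box; Z[22]=0
i=23: outside box; Z[23]=1 extend→box=[23,24)
i=24: outside box; Z[24]=0
i=25: outside box; Z[25]=1 extend→box=[25,26)
i=26: outside box; Z[26]=1 extend→box=[26,27)
i=27: outside box; Z[27]=1 extend→box=[27,28)
i=28: outside box; Z[28]=1 extend→box=[28,29)
i=29: outside box; Z[29]=1 extend→box=[29,30)
i=30: outside box; Z[30]=0
i=31: outside box; Z[31]=0
i=32: outside box; Z[32]=0
i=33: outside box; Z[33]=2 extend→box=[33,35)
i=34: min(r-i=1, Z[1]=0)=0; Z[34]=0
i=35: outside box; Z[35]=0
i=36: outside box; Z[36]=1 extend→box=[36,37)

[37, 0, 5, 0, 3, 0, 1, 2, 0, 0, 0, 3, 0, 1, 1, 0, 5, 0, 3, 0, 1, 0, 0, 1, 0, 1, 1, 1, 1, 1, 0, 0, 0, 2, 0, 0, 1]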